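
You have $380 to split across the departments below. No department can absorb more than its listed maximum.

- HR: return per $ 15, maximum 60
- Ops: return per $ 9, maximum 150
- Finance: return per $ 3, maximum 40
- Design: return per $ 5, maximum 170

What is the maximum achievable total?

Rank by return per $: HR 15 > Ops 9 > Design 5 > Finance 3.
HR: +60 to 60 (cap) — 320 left.
Ops takes 150 to reach its cap of 150 — 170 left.
Design takes 170 to reach its cap of 170 — 0 left.
Total = 15×60 + 9×150 + 5×170 = 3100.

3100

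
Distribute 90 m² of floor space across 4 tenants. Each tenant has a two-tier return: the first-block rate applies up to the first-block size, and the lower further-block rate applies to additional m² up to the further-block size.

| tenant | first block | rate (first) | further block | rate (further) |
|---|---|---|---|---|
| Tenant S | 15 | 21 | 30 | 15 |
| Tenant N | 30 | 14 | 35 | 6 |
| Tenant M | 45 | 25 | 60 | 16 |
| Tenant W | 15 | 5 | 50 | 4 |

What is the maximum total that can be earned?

1920

Rank every tier by rate: Tenant M/T1 25 > Tenant S/T1 21 > Tenant M/T2 16 > Tenant S/T2 15 > Tenant N/T1 14 > Tenant N/T2 6 > Tenant W/T1 5 > Tenant W/T2 4.
Fill Tenant M T1 block (45 at 25) → 45 left.
Fill Tenant S T1 block (15 at 21) → 30 left.
Tenant M T2 at 16: only 30 left, fill 30.
Total = 25×45 + 21×15 + 16×30 = 1920.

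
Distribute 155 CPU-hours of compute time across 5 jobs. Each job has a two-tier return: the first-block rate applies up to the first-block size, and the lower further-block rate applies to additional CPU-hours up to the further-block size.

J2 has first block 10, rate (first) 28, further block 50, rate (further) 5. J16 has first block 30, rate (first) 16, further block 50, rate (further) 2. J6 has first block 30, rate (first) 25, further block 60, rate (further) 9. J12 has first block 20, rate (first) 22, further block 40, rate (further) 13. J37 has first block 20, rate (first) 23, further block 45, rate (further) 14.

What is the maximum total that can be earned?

Order all 10 blocks by rate: J2/T1 28 > J6/T1 25 > J37/T1 23 > J12/T1 22 > J16/T1 16 > J37/T2 14 > J12/T2 13 > J6/T2 9 > J2/T2 5 > J16/T2 2.
J2 T1 at 28: fill all 10 ; 145 left.
J6/T1 (25): +30 ; 115 left.
J37/T1 (23): +20 ; 95 left.
Fill J12 T1 block (20 at 22) ; 75 left.
J16 T1 at 16: fill all 30 ; 45 left.
Fill J37 T2 block (45 at 14) ; 0 left.
Total = 28×10 + 25×30 + 23×20 + 22×20 + 16×30 + 14×45 = 3040.

3040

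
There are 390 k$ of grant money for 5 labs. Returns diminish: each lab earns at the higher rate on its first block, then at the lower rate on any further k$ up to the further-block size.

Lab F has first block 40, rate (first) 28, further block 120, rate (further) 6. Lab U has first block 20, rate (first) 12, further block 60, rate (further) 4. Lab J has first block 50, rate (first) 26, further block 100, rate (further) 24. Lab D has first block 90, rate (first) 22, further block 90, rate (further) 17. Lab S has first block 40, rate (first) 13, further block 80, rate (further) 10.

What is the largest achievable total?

Treat each block as its own option and order by rate: Lab F/tier1 28 > Lab J/tier1 26 > Lab J/tier2 24 > Lab D/tier1 22 > Lab D/tier2 17 > Lab S/tier1 13 > Lab U/tier1 12 > Lab S/tier2 10 > Lab F/tier2 6 > Lab U/tier2 4.
Fill Lab F tier1 block (40 at 28) ; 350 left.
Fill Lab J tier1 block (50 at 26) ; 300 left.
Lab J tier2 at 24: fill all 100 ; 200 left.
Fill Lab D tier1 block (90 at 22) ; 110 left.
Fill Lab D tier2 block (90 at 17) ; 20 left.
Lab S tier1 at 13: only 20 left, fill 20.
Total = 28×40 + 26×50 + 24×100 + 22×90 + 17×90 + 13×20 = 8590.

8590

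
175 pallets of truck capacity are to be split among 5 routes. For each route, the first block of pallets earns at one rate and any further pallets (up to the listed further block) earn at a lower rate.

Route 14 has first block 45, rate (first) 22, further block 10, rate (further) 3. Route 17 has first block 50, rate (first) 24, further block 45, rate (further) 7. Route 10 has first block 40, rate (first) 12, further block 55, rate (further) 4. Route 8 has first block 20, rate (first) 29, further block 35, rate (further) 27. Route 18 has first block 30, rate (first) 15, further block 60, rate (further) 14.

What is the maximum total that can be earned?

4090

Rank every tier by rate: Route 8/T1 29 > Route 8/T2 27 > Route 17/T1 24 > Route 14/T1 22 > Route 18/T1 15 > Route 18/T2 14 > Route 10/T1 12 > Route 17/T2 7 > Route 10/T2 4 > Route 14/T2 3.
Route 8 T1 at 29: fill all 20 ; 155 left.
Fill Route 8 T2 block (35 at 27) ; 120 left.
Route 17/T1 (24): +50 ; 70 left.
Route 14 T1 at 22: fill all 45 ; 25 left.
25 remain; put them into Route 18 T1 at 15.
Total = 29×20 + 27×35 + 24×50 + 22×45 + 15×25 = 4090.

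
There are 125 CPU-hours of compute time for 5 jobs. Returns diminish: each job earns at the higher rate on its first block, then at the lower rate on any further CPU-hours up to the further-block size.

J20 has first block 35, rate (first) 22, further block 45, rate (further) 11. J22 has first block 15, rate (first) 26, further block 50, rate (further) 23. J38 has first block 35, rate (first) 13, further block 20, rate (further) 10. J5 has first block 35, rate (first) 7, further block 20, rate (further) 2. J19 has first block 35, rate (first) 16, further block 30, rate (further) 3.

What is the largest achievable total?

2710

Treat each block as its own option and order by rate: J22/first 26 > J22/second 23 > J20/first 22 > J19/first 16 > J38/first 13 > J20/second 11 > J38/second 10 > J5/first 7 > J19/second 3 > J5/second 2.
J22 first at 26: fill all 15 — 110 left.
Fill J22 second block (50 at 23) — 60 left.
J20 first at 22: fill all 35 — 25 left.
25 remain; put them into J19 first at 16.
Total = 26×15 + 23×50 + 22×35 + 16×25 = 2710.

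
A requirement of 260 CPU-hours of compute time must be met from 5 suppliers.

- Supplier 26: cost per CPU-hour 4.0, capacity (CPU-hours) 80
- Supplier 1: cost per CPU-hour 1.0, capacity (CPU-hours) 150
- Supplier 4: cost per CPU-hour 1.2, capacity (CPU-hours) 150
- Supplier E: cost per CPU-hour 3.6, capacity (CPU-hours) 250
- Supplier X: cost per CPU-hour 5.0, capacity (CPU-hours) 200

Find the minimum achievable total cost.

Fill from the cheapest supplier first.
Supplier 1 at 1.0: take all 150 CPU-hours ; 110 still needed.
Supplier 4 (1.2): take the remaining 110 ; done.
Supplier E, Supplier 26, Supplier X: unused.
Cost = 150×1.0 + 110×1.2 = 282.

282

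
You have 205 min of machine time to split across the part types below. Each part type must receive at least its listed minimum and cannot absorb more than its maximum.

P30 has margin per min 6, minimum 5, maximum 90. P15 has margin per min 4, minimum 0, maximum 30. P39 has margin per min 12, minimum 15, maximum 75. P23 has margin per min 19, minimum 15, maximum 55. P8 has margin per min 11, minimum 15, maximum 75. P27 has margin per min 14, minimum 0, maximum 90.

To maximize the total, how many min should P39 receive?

Meeting every minimum uses 5+0+15+15+15+0 = 50 min, leaving 155.
Highest margin per min first: P23 19 > P27 14 > P39 12 > P8 11 > P30 6 > P15 4.
P23 takes 40 more to reach its cap of 55 ; 115 left.
Give P27 90 more to hit its cap of 90 ; 25 left.
P39 has room for 60 more but only 25 remain, so it gets 40.

40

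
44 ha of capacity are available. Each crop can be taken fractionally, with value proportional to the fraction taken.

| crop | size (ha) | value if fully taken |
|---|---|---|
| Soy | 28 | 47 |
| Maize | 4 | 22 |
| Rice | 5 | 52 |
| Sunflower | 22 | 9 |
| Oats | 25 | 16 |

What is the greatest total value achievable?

125.48

Rank by value-to-size ratio: Rice 52/5≈10.4, Maize 22/4≈5.5, Soy 47/28≈1.68, Oats 16/25≈0.64, Sunflower 9/22≈0.409.
Rice: take in full, 5 ha for value 52 ; 39 left.
All 4 ha of Maize fit (value 22) ; 35 remain.
All 28 ha of Soy fit (value 47) ; 7 remain.
7 ha left: a 7/25 share of Oats gives 16×7/25 = 4.48.
Total value = 125.48.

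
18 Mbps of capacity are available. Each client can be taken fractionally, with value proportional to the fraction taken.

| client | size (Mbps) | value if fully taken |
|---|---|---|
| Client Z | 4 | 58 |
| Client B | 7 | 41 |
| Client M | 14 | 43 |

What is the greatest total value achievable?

Best value per unit of size first: Client Z 58/4≈14.5, Client B 41/7≈5.86, Client M 43/14≈3.07.
Take all of Client Z (4 Mbps, value 58) → 14 Mbps left.
Take all of Client B (7 Mbps, value 41) → 7 Mbps left.
Fill the last 7 Mbps with part of Client M: 7/14 of it earns 21.5.
Total value = 120.5.

120.5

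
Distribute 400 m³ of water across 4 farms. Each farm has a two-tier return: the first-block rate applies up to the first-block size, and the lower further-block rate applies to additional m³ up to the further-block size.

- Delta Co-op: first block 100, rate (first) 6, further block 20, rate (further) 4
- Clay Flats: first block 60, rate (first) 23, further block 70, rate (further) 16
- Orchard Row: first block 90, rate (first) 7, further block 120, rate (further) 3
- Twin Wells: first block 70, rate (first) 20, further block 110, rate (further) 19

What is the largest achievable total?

Order all 8 blocks by rate: Clay Flats/T1 23 > Twin Wells/T1 20 > Twin Wells/T2 19 > Clay Flats/T2 16 > Orchard Row/T1 7 > Delta Co-op/T1 6 > Delta Co-op/T2 4 > Orchard Row/T2 3.
Clay Flats/T1 (23): +60 — 340 left.
Twin Wells/T1 (20): +70 — 270 left.
Twin Wells T2 at 19: fill all 110 — 160 left.
Clay Flats/T2 (16): +70 — 90 left.
Fill Orchard Row T1 block (90 at 7) — 0 left.
Total = 23×60 + 20×70 + 19×110 + 16×70 + 7×90 = 6620.

6620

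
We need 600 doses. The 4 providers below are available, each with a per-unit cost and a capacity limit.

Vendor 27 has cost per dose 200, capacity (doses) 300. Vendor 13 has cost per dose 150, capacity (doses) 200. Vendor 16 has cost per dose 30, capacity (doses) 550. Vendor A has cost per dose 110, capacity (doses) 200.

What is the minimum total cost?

Fill from the cheapest provider first.
Vendor 16 at 30: take all 550 doses — 50 still needed.
Vendor A at 110: take 50 of its 200 — requirement met.
Vendor 13, Vendor 27: unused.
Cost = 550×30 + 50×110 = 22000.

22000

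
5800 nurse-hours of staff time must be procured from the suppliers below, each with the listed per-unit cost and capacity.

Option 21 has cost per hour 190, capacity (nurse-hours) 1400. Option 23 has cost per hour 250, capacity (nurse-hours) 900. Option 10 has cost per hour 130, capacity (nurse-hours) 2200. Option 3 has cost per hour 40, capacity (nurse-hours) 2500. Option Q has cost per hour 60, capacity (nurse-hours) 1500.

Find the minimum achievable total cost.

Fill from the cheapest supplier first.
Option 3 at 40: take all 2500 nurse-hours — 3300 still needed.
Take 1500 from Option Q at 60 — need 1800 more.
Option 10 at 130: take 1800 of its 2200 — requirement met.
Option 21, Option 23: unused.
Cost = 2500×40 + 1500×60 + 1800×130 = 424000.

424000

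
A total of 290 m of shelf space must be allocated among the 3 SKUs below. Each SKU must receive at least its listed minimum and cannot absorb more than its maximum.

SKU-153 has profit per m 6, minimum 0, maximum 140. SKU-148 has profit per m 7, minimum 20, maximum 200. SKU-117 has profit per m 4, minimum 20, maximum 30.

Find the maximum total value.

1900

Meeting every minimum uses 0+20+20 = 40 m, leaving 250.
Order the SKUs by profit per m: SKU-148 7 > SKU-153 6 > SKU-117 4.
SKU-148: +180 to 200 (cap) ; 70 left.
SKU-153 has room for 140 more but only 70 remain, so it gets 70.
Total = 6×70 + 7×200 + 4×20 = 1900.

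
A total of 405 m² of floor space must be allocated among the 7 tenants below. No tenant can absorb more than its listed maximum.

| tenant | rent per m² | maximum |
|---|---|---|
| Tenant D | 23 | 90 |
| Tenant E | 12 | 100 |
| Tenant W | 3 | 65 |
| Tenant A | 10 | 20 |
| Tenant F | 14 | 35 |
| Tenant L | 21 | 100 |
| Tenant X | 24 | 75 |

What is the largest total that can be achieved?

Highest rent per m² first: Tenant X 24 > Tenant D 23 > Tenant L 21 > Tenant F 14 > Tenant E 12 > Tenant A 10 > Tenant W 3.
Give Tenant X 75 to hit its cap of 75 ; 330 left.
Tenant D takes 90 to reach its cap of 90 ; 240 left.
Tenant L takes 100 to reach its cap of 100 ; 140 left.
Tenant F takes 35 to reach its cap of 35 ; 105 left.
Give Tenant E 100 to hit its cap of 100 ; 5 left.
Tenant A: +5 (room for 20) → 5. Pool exhausted.
Total = 23×90 + 12×100 + 10×5 + 14×35 + 21×100 + 24×75 = 7710.

7710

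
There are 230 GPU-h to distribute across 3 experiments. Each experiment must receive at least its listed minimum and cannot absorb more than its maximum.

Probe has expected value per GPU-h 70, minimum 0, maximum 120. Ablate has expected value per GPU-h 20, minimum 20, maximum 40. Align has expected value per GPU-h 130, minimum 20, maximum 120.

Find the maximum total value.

22300

Meeting every minimum uses 0+20+20 = 40 GPU-h, leaving 190.
Rank by expected value per GPU-h: Align 130 > Probe 70 > Ablate 20.
Give Align 100 more to hit its cap of 120 — 90 left.
Probe: +90 (room for 120) → 90. Pool exhausted.
Total = 70×90 + 20×20 + 130×120 = 22300.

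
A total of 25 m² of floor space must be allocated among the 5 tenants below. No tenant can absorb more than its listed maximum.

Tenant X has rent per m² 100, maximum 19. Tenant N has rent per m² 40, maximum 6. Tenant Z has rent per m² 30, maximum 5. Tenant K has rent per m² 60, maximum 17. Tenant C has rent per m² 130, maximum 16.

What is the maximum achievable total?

2980

Rank by rent per m²: Tenant C 130 > Tenant X 100 > Tenant K 60 > Tenant N 40 > Tenant Z 30.
Tenant C: +16 to 16 (cap) — 9 left.
Tenant X: +9 (room for 19) → 9. Pool exhausted.
Total = 100×9 + 130×16 = 2980.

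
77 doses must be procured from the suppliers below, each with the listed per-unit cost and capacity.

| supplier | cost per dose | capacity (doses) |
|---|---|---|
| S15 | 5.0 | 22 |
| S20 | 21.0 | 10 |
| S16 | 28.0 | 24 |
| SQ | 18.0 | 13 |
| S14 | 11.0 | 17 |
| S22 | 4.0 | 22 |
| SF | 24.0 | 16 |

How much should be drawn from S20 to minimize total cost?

3

Use suppliers in increasing cost order.
S22 (4.0): use full 22 → 55 doses to go.
S15 (5.0): use full 22 → 33 doses to go.
S14 (11.0): use full 17 → 16 doses to go.
Take 13 from SQ at 18.0 → need 3 more.
S20 at 21.0: take 3 of its 10 → requirement met.
SF, S16: unused.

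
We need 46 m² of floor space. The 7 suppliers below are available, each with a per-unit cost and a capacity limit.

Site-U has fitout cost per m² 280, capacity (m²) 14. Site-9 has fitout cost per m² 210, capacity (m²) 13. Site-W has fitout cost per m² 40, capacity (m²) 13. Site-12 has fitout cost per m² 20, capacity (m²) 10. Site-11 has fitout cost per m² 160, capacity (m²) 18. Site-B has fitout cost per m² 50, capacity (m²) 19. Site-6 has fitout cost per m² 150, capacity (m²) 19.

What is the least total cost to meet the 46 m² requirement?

2270

Fill from the cheapest supplier first.
Site-12 at 20: take all 10 m² — 36 still needed.
Take 13 from Site-W at 40 — need 23 more.
Take 19 from Site-B at 50 — need 4 more.
Site-6 (150): take the remaining 4 — done.
Site-11, Site-9, Site-U: unused.
Cost = 10×20 + 13×40 + 19×50 + 4×150 = 2270.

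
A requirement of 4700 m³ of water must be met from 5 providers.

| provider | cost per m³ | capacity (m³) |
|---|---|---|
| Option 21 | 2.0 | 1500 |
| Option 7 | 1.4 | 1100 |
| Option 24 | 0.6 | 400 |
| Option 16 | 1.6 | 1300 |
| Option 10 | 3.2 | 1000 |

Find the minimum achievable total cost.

8140

Cheapest first:
Option 24 (0.6): use full 400 ; 4300 m³ to go.
Option 7 (1.4): use full 1100 ; 3200 m³ to go.
Take 1300 from Option 16 at 1.6 ; need 1900 more.
Option 21 at 2.0: take all 1500 m³ ; 400 still needed.
Option 10 at 3.2: take 400 of its 1000 ; requirement met.
Cost = 400×0.6 + 1100×1.4 + 1300×1.6 + 1500×2.0 + 400×3.2 = 8140.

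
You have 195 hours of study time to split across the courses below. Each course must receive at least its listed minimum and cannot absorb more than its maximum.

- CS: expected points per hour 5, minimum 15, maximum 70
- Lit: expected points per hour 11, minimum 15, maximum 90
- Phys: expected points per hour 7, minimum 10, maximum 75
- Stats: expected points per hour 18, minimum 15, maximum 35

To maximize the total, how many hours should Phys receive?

55

Meeting every minimum uses 15+15+10+15 = 55 hours, leaving 140.
Rank by expected points per hour: Stats 18 > Lit 11 > Phys 7 > CS 5.
Stats takes 20 more to reach its cap of 35 — 120 left.
Give Lit 75 more to hit its cap of 90 — 45 left.
Phys: +45 (room for 65) → 55. Pool exhausted.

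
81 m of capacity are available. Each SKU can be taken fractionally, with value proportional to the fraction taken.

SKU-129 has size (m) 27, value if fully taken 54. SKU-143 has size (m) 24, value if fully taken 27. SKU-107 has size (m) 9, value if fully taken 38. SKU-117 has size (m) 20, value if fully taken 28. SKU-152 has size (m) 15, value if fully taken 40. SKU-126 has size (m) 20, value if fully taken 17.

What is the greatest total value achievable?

Rank by value-to-size ratio: SKU-107 38/9≈4.22, SKU-152 40/15≈2.67, SKU-129 54/27≈2, SKU-117 28/20≈1.4, SKU-143 27/24≈1.12, SKU-126 17/20≈0.85.
Take all of SKU-107 (9 m, value 38) → 72 m left.
SKU-152: take in full, 15 m for value 40 → 57 left.
SKU-129: take in full, 27 m for value 54 → 30 left.
All 20 m of SKU-117 fit (value 28) → 10 remain.
Only 10 m remain; take 10/24 of SKU-143 for value 27×10/24 = 11.25.
Total value = 171.25.

171.25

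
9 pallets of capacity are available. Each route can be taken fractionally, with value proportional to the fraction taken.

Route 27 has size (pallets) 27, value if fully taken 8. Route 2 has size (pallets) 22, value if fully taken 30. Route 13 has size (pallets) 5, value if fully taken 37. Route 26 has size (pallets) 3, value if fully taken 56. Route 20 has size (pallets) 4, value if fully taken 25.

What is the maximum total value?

Sort by value density: Route 26 56/3≈18.7, Route 13 37/5≈7.4, Route 20 25/4≈6.25, Route 2 30/22≈1.36, Route 27 8/27≈0.296.
Route 26: take in full, 3 pallets for value 56 — 6 left.
Route 13: take in full, 5 pallets for value 37 — 1 left.
1 pallets left: a 1/4 share of Route 20 gives 25×1/4 = 6.25.
Total value = 99.25.

99.25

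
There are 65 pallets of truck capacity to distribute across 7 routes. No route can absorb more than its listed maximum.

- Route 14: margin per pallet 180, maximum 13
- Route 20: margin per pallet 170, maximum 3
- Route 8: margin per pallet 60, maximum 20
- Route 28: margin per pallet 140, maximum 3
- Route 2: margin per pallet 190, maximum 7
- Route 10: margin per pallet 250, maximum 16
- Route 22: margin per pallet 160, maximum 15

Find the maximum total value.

Highest margin per pallet first: Route 10 250 > Route 2 190 > Route 14 180 > Route 20 170 > Route 22 160 > Route 28 140 > Route 8 60.
Give Route 10 16 to hit its cap of 16 → 49 left.
Route 2: +7 to 7 (cap) → 42 left.
Route 14: +13 to 13 (cap) → 29 left.
Route 20: +3 to 3 (cap) → 26 left.
Give Route 22 15 to hit its cap of 15 → 11 left.
Give Route 28 3 to hit its cap of 3 → 8 left.
Only 8 left; Route 8 takes them to reach 8.
Total = 180×13 + 170×3 + 60×8 + 140×3 + 190×7 + 250×16 + 160×15 = 11480.

11480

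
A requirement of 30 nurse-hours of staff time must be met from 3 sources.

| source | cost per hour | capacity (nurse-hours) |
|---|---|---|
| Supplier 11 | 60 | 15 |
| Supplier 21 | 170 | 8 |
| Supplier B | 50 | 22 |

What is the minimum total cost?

Cheapest first:
Supplier B (50): use full 22 → 8 nurse-hours to go.
Supplier 11 (60): take the remaining 8 → done.
Supplier 21: unused.
Cost = 22×50 + 8×60 = 1580.

1580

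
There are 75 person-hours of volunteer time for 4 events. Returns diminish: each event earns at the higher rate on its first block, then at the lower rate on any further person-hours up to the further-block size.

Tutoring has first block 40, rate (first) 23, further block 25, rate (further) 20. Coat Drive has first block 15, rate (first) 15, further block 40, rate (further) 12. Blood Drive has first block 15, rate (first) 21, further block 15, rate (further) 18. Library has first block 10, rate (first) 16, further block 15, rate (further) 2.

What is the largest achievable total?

Rank every tier by rate: Tutoring/T1 23 > Blood Drive/T1 21 > Tutoring/T2 20 > Blood Drive/T2 18 > Library/T1 16 > Coat Drive/T1 15 > Coat Drive/T2 12 > Library/T2 2.
Tutoring/T1 (23): +40 → 35 left.
Blood Drive T1 at 21: fill all 15 → 20 left.
Tutoring/T2: +20 of 25 at 20; pool empty.
Total = 23×40 + 21×15 + 20×20 = 1635.

1635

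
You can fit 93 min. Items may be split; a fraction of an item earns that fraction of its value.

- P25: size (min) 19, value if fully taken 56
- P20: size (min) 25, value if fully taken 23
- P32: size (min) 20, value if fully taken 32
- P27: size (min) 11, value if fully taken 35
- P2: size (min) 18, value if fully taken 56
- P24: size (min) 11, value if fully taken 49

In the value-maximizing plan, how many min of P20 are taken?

14

Sort by value density: P24 49/11≈4.45, P27 35/11≈3.18, P2 56/18≈3.11, P25 56/19≈2.95, P32 32/20≈1.6, P20 23/25≈0.92.
P24: take in full, 11 min for value 49 → 82 left.
Take all of P27 (11 min, value 35) → 71 min left.
All 18 min of P2 fit (value 56) → 53 remain.
All 19 min of P25 fit (value 56) → 34 remain.
P32: take in full, 20 min for value 32 → 14 left.
Only 14 min remain; take 14/25 of P20 for value 23×14/25 = 12.88.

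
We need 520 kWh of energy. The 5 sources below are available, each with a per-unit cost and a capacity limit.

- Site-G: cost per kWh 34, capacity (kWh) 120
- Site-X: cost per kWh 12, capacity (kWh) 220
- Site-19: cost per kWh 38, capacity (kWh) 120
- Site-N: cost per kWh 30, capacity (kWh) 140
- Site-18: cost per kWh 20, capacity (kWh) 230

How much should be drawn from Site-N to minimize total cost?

Use sources in increasing cost order.
Take 220 from Site-X at 12 ; need 300 more.
Site-18 at 20: take all 230 kWh ; 70 still needed.
Site-N (30): take the remaining 70 ; done.
Site-G, Site-19: unused.

70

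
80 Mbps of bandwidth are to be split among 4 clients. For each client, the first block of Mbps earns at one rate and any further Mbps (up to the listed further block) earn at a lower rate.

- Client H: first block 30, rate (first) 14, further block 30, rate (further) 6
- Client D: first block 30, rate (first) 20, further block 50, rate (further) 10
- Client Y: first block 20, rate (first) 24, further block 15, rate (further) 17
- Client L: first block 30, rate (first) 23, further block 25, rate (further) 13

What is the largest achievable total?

Rank every tier by rate: Client Y/first 24 > Client L/first 23 > Client D/first 20 > Client Y/second 17 > Client H/first 14 > Client L/second 13 > Client D/second 10 > Client H/second 6.
Client Y first at 24: fill all 20 ; 60 left.
Client L/first (23): +30 ; 30 left.
Fill Client D first block (30 at 20) ; 0 left.
Total = 24×20 + 23×30 + 20×30 = 1770.

1770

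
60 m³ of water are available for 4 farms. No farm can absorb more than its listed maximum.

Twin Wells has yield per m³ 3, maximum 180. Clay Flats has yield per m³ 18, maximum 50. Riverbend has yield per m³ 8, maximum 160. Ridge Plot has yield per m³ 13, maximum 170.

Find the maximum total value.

Highest yield per m³ first: Clay Flats 18 > Ridge Plot 13 > Riverbend 8 > Twin Wells 3.
Clay Flats takes 50 to reach its cap of 50 → 10 left.
Ridge Plot has room for 170 but only 10 remain, so it gets 10.
Total = 18×50 + 13×10 = 1030.

1030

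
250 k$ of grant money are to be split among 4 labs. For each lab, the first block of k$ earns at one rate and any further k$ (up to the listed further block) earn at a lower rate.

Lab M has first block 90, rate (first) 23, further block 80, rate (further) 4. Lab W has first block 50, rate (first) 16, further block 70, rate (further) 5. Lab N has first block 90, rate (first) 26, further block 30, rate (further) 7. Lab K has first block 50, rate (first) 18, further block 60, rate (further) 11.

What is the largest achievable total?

5630

Rank every tier by rate: Lab N/first 26 > Lab M/first 23 > Lab K/first 18 > Lab W/first 16 > Lab K/second 11 > Lab N/second 7 > Lab W/second 5 > Lab M/second 4.
Lab N/first (26): +90 — 160 left.
Lab M/first (23): +90 — 70 left.
Lab K/first (18): +50 — 20 left.
Lab W/first: +20 of 50 at 16; pool empty.
Total = 26×90 + 23×90 + 18×50 + 16×20 = 5630.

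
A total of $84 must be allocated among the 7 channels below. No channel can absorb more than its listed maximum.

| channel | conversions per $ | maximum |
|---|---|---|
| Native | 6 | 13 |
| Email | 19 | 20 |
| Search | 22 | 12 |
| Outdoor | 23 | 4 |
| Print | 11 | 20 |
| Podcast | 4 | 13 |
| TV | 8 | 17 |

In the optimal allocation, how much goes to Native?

11

Order the channels by conversions per $: Outdoor 23 > Search 22 > Email 19 > Print 11 > TV 8 > Native 6 > Podcast 4.
Give Outdoor 4 to hit its cap of 4 ; 80 left.
Search: +12 to 12 (cap) ; 68 left.
Email: +20 to 20 (cap) ; 48 left.
Print: +20 to 20 (cap) ; 28 left.
Give TV 17 to hit its cap of 17 ; 11 left.
Native has room for 13 but only 11 remain, so it gets 11.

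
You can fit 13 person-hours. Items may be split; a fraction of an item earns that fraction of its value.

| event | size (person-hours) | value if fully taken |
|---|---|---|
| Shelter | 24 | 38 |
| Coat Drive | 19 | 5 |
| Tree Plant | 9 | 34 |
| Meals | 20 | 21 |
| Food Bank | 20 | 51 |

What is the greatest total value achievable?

Sort by value density: Tree Plant 34/9≈3.78, Food Bank 51/20≈2.55, Shelter 38/24≈1.58, Meals 21/20≈1.05, Coat Drive 5/19≈0.263.
Take all of Tree Plant (9 person-hours, value 34) — 4 person-hours left.
Only 4 person-hours remain; take 4/20 of Food Bank for value 51×4/20 = 10.2.
Total value = 44.2.

44.2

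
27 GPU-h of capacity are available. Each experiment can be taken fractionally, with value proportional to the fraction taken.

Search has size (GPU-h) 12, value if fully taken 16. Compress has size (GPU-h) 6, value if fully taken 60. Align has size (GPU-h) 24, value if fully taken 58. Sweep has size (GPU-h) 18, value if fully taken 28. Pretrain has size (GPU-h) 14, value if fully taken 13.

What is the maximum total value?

Best value per unit of size first: Compress 60/6≈10, Align 58/24≈2.42, Sweep 28/18≈1.56, Search 16/12≈1.33, Pretrain 13/14≈0.929.
All 6 GPU-h of Compress fit (value 60) ; 21 remain.
Fill the last 21 GPU-h with part of Align: 21/24 of it earns 50.75.
Total value = 110.75.

110.75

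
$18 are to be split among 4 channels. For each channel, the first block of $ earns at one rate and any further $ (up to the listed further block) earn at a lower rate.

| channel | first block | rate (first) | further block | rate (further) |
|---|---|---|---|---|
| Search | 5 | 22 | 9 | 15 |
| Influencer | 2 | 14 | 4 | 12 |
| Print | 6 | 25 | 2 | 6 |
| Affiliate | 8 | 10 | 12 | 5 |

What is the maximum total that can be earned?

365

Treat each block as its own option and order by rate: Print/T1 25 > Search/T1 22 > Search/T2 15 > Influencer/T1 14 > Influencer/T2 12 > Affiliate/T1 10 > Print/T2 6 > Affiliate/T2 5.
Print/T1 (25): +6 ; 12 left.
Search/T1 (22): +5 ; 7 left.
7 remain; put them into Search T2 at 15.
Total = 25×6 + 22×5 + 15×7 = 365.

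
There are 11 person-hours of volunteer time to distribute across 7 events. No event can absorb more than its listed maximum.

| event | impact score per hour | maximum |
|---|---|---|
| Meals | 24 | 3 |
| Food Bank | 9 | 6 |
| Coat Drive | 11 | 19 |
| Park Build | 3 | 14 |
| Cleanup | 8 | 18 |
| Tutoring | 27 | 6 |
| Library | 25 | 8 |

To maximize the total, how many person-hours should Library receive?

5

Highest impact score per hour first: Tutoring 27 > Library 25 > Meals 24 > Coat Drive 11 > Food Bank 9 > Cleanup 8 > Park Build 3.
Tutoring takes 6 to reach its cap of 6 ; 5 left.
Library: +5 (room for 8) → 5. Pool exhausted.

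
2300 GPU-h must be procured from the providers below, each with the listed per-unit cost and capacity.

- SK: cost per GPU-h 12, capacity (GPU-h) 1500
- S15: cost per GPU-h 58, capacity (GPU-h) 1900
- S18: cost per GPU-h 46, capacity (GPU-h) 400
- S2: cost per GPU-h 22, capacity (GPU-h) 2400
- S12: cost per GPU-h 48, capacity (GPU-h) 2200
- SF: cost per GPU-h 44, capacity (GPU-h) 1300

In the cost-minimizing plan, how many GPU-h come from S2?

Use providers in increasing cost order.
SK at 12: take all 1500 GPU-h → 800 still needed.
S2 at 22: take 800 of its 2400 → requirement met.
SF, S18, S12, S15: unused.

800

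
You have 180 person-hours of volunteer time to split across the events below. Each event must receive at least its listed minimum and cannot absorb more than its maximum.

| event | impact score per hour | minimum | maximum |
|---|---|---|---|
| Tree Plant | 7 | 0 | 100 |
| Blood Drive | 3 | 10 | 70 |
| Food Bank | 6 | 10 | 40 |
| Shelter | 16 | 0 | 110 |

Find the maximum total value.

2200

Meeting every minimum uses 0+10+10+0 = 20 person-hours, leaving 160.
Order the events by impact score per hour: Shelter 16 > Tree Plant 7 > Food Bank 6 > Blood Drive 3.
Shelter takes 110 more to reach its cap of 110 → 50 left.
Only 50 left; Tree Plant takes them to reach 50.
Total = 7×50 + 3×10 + 6×10 + 16×110 = 2200.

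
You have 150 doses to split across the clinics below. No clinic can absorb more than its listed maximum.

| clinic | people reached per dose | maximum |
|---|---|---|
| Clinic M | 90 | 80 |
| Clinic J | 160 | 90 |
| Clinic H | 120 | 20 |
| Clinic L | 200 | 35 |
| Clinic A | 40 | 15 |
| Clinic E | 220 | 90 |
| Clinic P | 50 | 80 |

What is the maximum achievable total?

30800

Order the clinics by people reached per dose: Clinic E 220 > Clinic L 200 > Clinic J 160 > Clinic H 120 > Clinic M 90 > Clinic P 50 > Clinic A 40.
Clinic E: +90 to 90 (cap) ; 60 left.
Clinic L: +35 to 35 (cap) ; 25 left.
Clinic J: +25 (room for 90) → 25. Pool exhausted.
Total = 160×25 + 200×35 + 220×90 = 30800.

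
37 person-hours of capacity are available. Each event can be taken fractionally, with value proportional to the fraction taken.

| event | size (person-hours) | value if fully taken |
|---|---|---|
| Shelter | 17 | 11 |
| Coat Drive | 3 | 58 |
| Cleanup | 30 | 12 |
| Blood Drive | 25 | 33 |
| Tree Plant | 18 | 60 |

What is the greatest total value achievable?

139.12

Rank by value-to-size ratio: Coat Drive 58/3≈19.3, Tree Plant 60/18≈3.33, Blood Drive 33/25≈1.32, Shelter 11/17≈0.647, Cleanup 12/30≈0.4.
All 3 person-hours of Coat Drive fit (value 58) ; 34 remain.
Take all of Tree Plant (18 person-hours, value 60) ; 16 person-hours left.
Only 16 person-hours remain; take 16/25 of Blood Drive for value 33×16/25 = 21.12.
Total value = 139.12.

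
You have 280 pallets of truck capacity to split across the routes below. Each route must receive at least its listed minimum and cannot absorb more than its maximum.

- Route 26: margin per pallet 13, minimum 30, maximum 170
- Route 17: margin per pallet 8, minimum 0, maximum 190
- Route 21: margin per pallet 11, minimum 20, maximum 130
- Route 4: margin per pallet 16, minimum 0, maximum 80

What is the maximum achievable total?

Meeting every minimum uses 30+0+20+0 = 50 pallets, leaving 230.
Highest margin per pallet first: Route 4 16 > Route 26 13 > Route 21 11 > Route 17 8.
Route 4: +80 to 80 (cap) ; 150 left.
Give Route 26 140 more to hit its cap of 170 ; 10 left.
Only 10 left; Route 21 takes them to reach 30.
Total = 13×170 + 11×30 + 16×80 = 3820.

3820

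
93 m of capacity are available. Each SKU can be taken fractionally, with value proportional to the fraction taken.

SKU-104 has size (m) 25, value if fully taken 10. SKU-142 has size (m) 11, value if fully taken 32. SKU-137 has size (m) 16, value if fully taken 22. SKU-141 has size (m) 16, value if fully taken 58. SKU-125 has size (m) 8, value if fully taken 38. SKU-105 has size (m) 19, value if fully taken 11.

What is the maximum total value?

Best value per unit of size first: SKU-125 38/8≈4.75, SKU-141 58/16≈3.62, SKU-142 32/11≈2.91, SKU-137 22/16≈1.38, SKU-105 11/19≈0.579, SKU-104 10/25≈0.4.
SKU-125: take in full, 8 m for value 38 → 85 left.
All 16 m of SKU-141 fit (value 58) → 69 remain.
SKU-142: take in full, 11 m for value 32 → 58 left.
SKU-137: take in full, 16 m for value 22 → 42 left.
All 19 m of SKU-105 fit (value 11) → 23 remain.
Fill the last 23 m with part of SKU-104: 23/25 of it earns 9.2.
Total value = 170.2.

170.2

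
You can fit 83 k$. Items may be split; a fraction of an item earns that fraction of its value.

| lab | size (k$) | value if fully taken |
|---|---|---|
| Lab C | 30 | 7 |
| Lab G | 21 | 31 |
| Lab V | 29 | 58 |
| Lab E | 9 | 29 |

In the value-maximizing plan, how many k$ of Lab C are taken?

Best value per unit of size first: Lab E 29/9≈3.22, Lab V 58/29≈2, Lab G 31/21≈1.48, Lab C 7/30≈0.233.
All 9 k$ of Lab E fit (value 29) ; 74 remain.
All 29 k$ of Lab V fit (value 58) ; 45 remain.
Lab G: take in full, 21 k$ for value 31 ; 24 left.
Fill the last 24 k$ with part of Lab C: 24/30 of it earns 5.6.

24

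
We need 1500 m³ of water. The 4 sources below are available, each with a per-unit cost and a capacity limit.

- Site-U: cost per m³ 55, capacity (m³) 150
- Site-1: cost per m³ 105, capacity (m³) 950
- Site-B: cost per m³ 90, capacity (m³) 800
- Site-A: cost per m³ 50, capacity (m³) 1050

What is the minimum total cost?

Cheapest first:
Site-A (50): use full 1050 — 450 m³ to go.
Site-U (55): use full 150 — 300 m³ to go.
Site-B (90): take the remaining 300 — done.
Site-1: unused.
Cost = 1050×50 + 150×55 + 300×90 = 87750.

87750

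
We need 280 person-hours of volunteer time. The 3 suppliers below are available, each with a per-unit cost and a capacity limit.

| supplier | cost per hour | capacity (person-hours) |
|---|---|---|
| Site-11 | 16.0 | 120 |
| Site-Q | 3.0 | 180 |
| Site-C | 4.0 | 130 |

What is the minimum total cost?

Cheapest first:
Site-Q at 3.0: take all 180 person-hours → 100 still needed.
Site-C at 4.0: take 100 of its 130 → requirement met.
Site-11: unused.
Cost = 180×3.0 + 100×4.0 = 940.

940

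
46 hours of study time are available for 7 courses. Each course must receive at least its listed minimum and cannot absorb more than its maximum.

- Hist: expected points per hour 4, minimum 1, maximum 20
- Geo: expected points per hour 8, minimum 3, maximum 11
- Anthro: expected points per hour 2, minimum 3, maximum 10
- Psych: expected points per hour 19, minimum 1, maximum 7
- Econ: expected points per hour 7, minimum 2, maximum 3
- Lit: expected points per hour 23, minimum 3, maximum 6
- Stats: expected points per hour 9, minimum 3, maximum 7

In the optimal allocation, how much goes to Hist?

Meeting every minimum uses 1+3+3+1+2+3+3 = 16 hours, leaving 30.
Order the courses by expected points per hour: Lit 23 > Psych 19 > Stats 9 > Geo 8 > Econ 7 > Hist 4 > Anthro 2.
Lit takes 3 more to reach its cap of 6 ; 27 left.
Psych: +6 to 7 (cap) ; 21 left.
Give Stats 4 more to hit its cap of 7 ; 17 left.
Geo takes 8 more to reach its cap of 11 ; 9 left.
Econ takes 1 more to reach its cap of 3 ; 8 left.
Only 8 left; Hist takes them to reach 9.

9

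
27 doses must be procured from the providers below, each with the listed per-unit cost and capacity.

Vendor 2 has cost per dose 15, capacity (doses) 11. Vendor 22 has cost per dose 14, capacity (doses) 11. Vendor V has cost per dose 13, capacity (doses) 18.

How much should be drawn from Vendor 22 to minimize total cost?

Cheapest first:
Vendor V at 13: take all 18 doses — 9 still needed.
Vendor 22 at 14: take 9 of its 11 — requirement met.
Vendor 2: unused.

9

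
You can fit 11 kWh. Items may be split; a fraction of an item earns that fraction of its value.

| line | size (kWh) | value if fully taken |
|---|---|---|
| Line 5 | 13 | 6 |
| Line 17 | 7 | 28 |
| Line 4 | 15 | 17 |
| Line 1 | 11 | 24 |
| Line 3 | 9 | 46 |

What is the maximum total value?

Best value per unit of size first: Line 3 46/9≈5.11, Line 17 28/7≈4, Line 1 24/11≈2.18, Line 4 17/15≈1.13, Line 5 6/13≈0.462.
All 9 kWh of Line 3 fit (value 46) ; 2 remain.
2 kWh left: a 2/7 share of Line 17 gives 28×2/7 = 8.
Total value = 54.

54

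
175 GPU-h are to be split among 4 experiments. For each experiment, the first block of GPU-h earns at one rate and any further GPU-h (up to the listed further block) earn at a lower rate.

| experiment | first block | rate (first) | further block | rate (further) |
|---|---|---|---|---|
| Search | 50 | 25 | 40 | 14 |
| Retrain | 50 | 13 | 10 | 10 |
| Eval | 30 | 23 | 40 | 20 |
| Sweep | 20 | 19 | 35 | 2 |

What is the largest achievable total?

3610

Treat each block as its own option and order by rate: Search/first 25 > Eval/first 23 > Eval/second 20 > Sweep/first 19 > Search/second 14 > Retrain/first 13 > Retrain/second 10 > Sweep/second 2.
Search/first (25): +50 → 125 left.
Fill Eval first block (30 at 23) → 95 left.
Eval/second (20): +40 → 55 left.
Fill Sweep first block (20 at 19) → 35 left.
Search second at 14: only 35 left, fill 35.
Total = 25×50 + 23×30 + 20×40 + 19×20 + 14×35 = 3610.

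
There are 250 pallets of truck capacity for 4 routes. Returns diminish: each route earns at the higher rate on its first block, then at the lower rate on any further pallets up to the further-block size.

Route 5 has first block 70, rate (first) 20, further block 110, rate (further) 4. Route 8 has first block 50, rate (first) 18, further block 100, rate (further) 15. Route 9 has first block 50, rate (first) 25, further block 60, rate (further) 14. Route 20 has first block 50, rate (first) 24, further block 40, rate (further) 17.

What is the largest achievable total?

5260

Rank every tier by rate: Route 9/first 25 > Route 20/first 24 > Route 5/first 20 > Route 8/first 18 > Route 20/second 17 > Route 8/second 15 > Route 9/second 14 > Route 5/second 4.
Route 9 first at 25: fill all 50 ; 200 left.
Route 20 first at 24: fill all 50 ; 150 left.
Fill Route 5 first block (70 at 20) ; 80 left.
Route 8 first at 18: fill all 50 ; 30 left.
30 remain; put them into Route 20 second at 17.
Total = 25×50 + 24×50 + 20×70 + 18×50 + 17×30 = 5260.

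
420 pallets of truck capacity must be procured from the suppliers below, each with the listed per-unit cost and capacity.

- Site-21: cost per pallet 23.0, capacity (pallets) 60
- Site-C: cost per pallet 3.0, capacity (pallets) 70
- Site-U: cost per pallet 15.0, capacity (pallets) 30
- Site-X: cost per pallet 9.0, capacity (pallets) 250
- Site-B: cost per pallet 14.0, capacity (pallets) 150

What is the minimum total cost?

Cheapest first:
Site-C at 3.0: take all 70 pallets — 350 still needed.
Take 250 from Site-X at 9.0 — need 100 more.
Site-B at 14.0: take 100 of its 150 — requirement met.
Site-U, Site-21: unused.
Cost = 70×3.0 + 250×9.0 + 100×14.0 = 3860.

3860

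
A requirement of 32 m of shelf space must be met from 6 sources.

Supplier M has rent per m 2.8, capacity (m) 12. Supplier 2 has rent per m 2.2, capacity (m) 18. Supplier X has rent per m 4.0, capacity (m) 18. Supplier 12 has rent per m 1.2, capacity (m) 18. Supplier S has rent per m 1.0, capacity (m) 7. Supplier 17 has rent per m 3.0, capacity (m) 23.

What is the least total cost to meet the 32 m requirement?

Cheapest first:
Supplier S (1.0): use full 7 — 25 m to go.
Supplier 12 at 1.2: take all 18 m — 7 still needed.
Take 7 from Supplier 2 at 2.2 to finish.
Supplier M, Supplier 17, Supplier X: unused.
Cost = 7×1.0 + 18×1.2 + 7×2.2 = 44.

44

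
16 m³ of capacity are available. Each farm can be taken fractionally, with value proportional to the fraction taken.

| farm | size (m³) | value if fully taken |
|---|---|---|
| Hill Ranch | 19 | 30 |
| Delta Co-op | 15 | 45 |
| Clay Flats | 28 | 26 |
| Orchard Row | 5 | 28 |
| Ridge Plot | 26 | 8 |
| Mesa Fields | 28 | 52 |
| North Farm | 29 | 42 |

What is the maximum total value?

Sort by value density: Orchard Row 28/5≈5.6, Delta Co-op 45/15≈3, Mesa Fields 52/28≈1.86, Hill Ranch 30/19≈1.58, North Farm 42/29≈1.45, Clay Flats 26/28≈0.929, Ridge Plot 8/26≈0.308.
Orchard Row: take in full, 5 m³ for value 28 ; 11 left.
Fill the last 11 m³ with part of Delta Co-op: 11/15 of it earns 33.
Total value = 61.

61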